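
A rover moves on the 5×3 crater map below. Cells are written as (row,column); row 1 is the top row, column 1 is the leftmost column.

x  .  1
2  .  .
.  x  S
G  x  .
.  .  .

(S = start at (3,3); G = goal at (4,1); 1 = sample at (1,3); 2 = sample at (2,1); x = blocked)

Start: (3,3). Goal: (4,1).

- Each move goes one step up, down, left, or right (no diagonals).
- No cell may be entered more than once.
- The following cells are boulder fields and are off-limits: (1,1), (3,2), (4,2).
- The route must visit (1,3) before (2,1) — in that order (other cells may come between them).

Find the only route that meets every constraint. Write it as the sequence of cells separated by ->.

The waypoints must appear in the order (1,3), (2,1), with no cell reused.
Route from (3,3): up 2 to (1,3), left 1 to (1,2), down 1 to (2,2), left 1 to (2,1), down 2 to (4,1) — 7 moves in all.
Check: order respected (1 at step 2, 2 at step 5).

(3,3) -> (2,3) -> (1,3) -> (1,2) -> (2,2) -> (2,1) -> (3,1) -> (4,1)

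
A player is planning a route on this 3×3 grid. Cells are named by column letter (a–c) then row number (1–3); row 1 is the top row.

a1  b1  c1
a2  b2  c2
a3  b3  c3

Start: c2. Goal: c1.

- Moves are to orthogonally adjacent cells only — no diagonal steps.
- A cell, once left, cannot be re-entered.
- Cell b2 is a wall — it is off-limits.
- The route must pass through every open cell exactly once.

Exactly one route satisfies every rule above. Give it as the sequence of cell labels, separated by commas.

Need to visit all 8 open cells exactly once, starting at c2 and ending at c1.
Cell a2 has only two open neighbours (a1 and a3), so the path must pass straight through it: one of those is the cell it's entered from and the other is where it exits.
Route from c2: down to c3, 2× left (reaching a3), 2× up (reaching a1), 2× right (reaching c1) — 7 moves in all.
Check: all 8 open cells covered.

c2, c3, b3, a3, a2, a1, b1, c1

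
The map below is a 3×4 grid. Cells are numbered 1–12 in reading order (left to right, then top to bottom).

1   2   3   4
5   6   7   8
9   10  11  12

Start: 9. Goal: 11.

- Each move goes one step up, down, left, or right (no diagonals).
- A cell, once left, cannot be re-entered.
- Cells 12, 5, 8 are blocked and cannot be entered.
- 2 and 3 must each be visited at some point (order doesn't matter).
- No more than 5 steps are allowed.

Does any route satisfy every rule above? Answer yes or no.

no

Even ignoring the no-revisit rule, getting from 9 to 11, taking the cheapest ordering 9 → 2 → 3 → 11 needs at least 3 + 1 + 2 = 6 moves (Manhattan distance per leg), which exceeds the 5-move limit.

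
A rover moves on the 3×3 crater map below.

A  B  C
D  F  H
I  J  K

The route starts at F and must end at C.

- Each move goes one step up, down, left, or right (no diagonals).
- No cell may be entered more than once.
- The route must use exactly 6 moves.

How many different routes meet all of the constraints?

2

Need simple routes of exactly 6 moves from F to C (Manhattan distance 2, so 2 moves are spent on a detour and 2 undoing it).
Enumerating: F J I D A B C | F D I J K H C.
That gives 2 routes.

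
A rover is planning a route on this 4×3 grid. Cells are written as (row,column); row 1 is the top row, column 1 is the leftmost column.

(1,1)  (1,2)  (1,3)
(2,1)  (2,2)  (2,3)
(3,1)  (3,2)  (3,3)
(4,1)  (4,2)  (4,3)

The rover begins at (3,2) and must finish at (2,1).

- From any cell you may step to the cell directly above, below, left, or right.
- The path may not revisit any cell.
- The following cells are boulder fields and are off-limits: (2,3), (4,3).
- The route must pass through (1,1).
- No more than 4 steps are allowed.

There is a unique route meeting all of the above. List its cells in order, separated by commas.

(3,2), (2,2), (1,2), (1,1), (2,1)

The 4-move cap with required stops at (1,1) leaves no slack for detours.
Route from (3,2): 2× up (reaching (1,2)), left to (1,1), down to (2,1) — 4 moves in all.
Check: all required cells visited; 4 ≤ 4 moves.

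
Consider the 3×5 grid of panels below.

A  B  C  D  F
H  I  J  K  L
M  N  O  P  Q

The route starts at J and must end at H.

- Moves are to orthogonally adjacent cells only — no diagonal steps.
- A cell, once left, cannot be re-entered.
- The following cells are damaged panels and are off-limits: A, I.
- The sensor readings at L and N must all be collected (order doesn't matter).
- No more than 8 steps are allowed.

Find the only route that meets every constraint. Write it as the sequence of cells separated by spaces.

The 8-move cap with required stops at L, N leaves no slack for detours.
Route from J: 2× right (reaching L), down to Q, 4× left (reaching M), up to H — 8 moves in all.
Check: all required cells visited; 8 ≤ 8 moves.

J K L Q P O N M H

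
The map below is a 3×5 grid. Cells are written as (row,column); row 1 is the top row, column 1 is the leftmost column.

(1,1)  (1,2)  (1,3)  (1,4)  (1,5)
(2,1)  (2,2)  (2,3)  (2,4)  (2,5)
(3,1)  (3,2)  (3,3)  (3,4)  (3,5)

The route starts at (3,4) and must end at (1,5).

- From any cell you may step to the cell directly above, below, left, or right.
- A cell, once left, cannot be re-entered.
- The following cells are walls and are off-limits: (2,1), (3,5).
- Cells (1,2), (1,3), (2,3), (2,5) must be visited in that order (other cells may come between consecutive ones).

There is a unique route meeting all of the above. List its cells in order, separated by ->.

(3,4) -> (3,3) -> (3,2) -> (2,2) -> (1,2) -> (1,3) -> (2,3) -> (2,4) -> (2,5) -> (1,5)

The waypoints must appear in the order (1,2), (1,3), (2,3), (2,5), with no cell reused.
Route from (3,4): left 2 to (3,2), up 2 to (1,2), right 1 to (1,3), down 1 to (2,3), right 2 to (2,5), up 1 to (1,5) — 9 moves in all.
Check: order respected ((1,2) at step 4, (1,3) at step 5, (2,3) at step 6, (2,5) at step 8).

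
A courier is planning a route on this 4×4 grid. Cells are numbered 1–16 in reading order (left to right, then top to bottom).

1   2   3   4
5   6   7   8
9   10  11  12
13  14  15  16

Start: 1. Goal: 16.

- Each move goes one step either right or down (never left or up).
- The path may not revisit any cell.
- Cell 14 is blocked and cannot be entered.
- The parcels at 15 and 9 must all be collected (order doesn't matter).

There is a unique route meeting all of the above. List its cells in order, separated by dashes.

Moves only go right or down, so the column and row indices never decrease.
Route from 1: 2× down (reaching 9), 2× right (reaching 11), down to 15, right to 16 — 6 moves in all.
Check: all required cells visited.

1 - 5 - 9 - 10 - 11 - 15 - 16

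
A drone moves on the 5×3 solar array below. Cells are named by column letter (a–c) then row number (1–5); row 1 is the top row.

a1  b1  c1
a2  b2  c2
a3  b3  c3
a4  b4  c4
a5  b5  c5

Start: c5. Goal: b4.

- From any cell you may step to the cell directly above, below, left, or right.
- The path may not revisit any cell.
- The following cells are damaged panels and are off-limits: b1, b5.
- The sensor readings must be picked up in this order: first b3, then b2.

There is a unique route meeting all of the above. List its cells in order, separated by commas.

c5, c4, c3, b3, b2, a2, a3, a4, b4

The waypoints must appear in the order b3, b2, with no cell reused.
Route from c5: up 2 to c3, left 1 to b3, up 1 to b2, left 1 to a2, down 2 to a4, right 1 to b4 — 8 moves in all.
Check: order respected (b3 at step 3, b2 at step 4).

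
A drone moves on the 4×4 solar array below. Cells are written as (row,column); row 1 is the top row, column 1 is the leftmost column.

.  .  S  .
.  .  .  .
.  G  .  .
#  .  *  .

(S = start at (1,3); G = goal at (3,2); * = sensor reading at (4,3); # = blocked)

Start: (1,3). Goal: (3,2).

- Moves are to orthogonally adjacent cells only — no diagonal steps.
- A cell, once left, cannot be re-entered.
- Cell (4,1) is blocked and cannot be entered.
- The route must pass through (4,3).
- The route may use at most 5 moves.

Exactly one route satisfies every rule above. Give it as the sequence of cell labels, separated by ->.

Any route must reach (4,3) and still end at (3,2) within 5 moves, so the order of the required stops is forced.
Route from (1,3): down 3 to (4,3), left 1 to (4,2), up 1 to (3,2) — 5 moves in all.
Check: all required cells visited; 5 ≤ 5 moves.

(1,3) -> (2,3) -> (3,3) -> (4,3) -> (4,2) -> (3,2)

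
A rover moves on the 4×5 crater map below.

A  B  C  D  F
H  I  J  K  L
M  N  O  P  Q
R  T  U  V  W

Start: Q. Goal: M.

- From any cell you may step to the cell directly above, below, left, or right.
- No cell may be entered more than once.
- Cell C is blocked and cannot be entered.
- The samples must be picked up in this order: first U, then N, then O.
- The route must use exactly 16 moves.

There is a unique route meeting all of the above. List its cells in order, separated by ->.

The waypoints must appear in the order U, N, O, with no cell reused.
Route from Q: 2× up (reaching F), left to D, 3× down (reaching V), 2× left (reaching T), up to N, right to O, up to J, left to I, up to B, left to A, 2× down (reaching M) — 16 moves in all.
Check: order respected (U at step 7, N at step 9, O at step 10); 16 moves as required.

Q -> L -> F -> D -> K -> P -> V -> U -> T -> N -> O -> J -> I -> B -> A -> H -> M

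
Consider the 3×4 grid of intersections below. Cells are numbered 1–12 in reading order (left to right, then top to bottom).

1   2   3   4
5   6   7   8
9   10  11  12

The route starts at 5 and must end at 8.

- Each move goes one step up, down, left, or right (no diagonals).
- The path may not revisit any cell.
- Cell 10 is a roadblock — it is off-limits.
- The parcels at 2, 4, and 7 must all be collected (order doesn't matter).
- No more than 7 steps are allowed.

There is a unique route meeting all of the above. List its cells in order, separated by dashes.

5 - 1 - 2 - 6 - 7 - 3 - 4 - 8

Any route must reach 2, 4, and 7 and still end at 8 within 7 moves, so the order of the required stops is forced.
Route from 5: up 1 to 1, right 1 to 2, down 1 to 6, right 1 to 7, up 1 to 3, right 1 to 4, down 1 to 8 — 7 moves in all.
Check: all required cells visited; 7 ≤ 7 moves.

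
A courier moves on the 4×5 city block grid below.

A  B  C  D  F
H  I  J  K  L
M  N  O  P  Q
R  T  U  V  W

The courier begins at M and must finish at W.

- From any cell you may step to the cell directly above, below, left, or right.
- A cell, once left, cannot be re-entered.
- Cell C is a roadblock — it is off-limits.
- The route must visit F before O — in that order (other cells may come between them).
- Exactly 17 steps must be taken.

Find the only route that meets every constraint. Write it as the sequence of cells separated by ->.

M -> H -> A -> B -> I -> J -> K -> D -> F -> L -> Q -> P -> O -> N -> T -> U -> V -> W

The waypoints must appear in the order F, O, with no cell reused.
Route from M: 2× up (reaching A), right to B, down to I, 2× right (reaching K), up to D, right to F, 2× down (reaching Q), 3× left (reaching N), down to T, 3× right (reaching W) — 17 moves in all.
Check: order respected (F at step 8, O at step 12); 17 moves as required.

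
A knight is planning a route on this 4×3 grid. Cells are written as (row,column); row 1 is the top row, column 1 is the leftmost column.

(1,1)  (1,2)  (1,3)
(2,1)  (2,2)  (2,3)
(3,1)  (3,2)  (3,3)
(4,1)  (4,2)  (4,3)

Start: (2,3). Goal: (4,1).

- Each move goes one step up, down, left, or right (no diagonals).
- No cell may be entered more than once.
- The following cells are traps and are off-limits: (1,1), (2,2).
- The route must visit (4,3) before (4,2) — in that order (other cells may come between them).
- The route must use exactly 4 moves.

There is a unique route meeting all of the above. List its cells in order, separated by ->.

The waypoints must appear in the order (4,3), (4,2), with no cell reused.
Route from (2,3): 2× down (reaching (4,3)), 2× left (reaching (4,1)) — 4 moves in all.
Check: order respected ((4,3) at step 2, (4,2) at step 3); 4 moves as required.

(2,3) -> (3,3) -> (4,3) -> (4,2) -> (4,1)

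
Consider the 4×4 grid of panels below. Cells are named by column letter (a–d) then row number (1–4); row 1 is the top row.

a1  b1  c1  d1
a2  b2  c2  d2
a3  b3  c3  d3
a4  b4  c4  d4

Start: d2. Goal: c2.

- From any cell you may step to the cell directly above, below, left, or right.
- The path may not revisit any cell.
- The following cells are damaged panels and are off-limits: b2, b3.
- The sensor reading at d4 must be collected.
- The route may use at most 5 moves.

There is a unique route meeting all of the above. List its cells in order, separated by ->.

The 5-move cap with required stops at d4 leaves no slack for detours.
Route from d2: down 2 to d4, left 1 to c4, up 2 to c2 — 5 moves in all.
Check: all required cells visited; 5 ≤ 5 moves.

d2 -> d3 -> d4 -> c4 -> c3 -> c2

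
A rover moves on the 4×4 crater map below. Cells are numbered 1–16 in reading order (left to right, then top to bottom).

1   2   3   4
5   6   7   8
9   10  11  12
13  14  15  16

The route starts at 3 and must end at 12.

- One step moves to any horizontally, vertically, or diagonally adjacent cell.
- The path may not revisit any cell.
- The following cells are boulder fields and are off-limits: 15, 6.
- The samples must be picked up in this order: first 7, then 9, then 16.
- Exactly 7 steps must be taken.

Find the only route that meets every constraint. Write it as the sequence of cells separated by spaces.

3 7 10 9 14 11 16 12

The waypoints must appear in the order 7, 9, 16, with no cell reused.
Route from 3: down to 7, down-left to 10, left to 9, down-right to 14, up-right to 11, down-right to 16, up to 12 — 7 moves in all.
Check: order respected (7 at step 1, 9 at step 3, 16 at step 6); 7 moves as required.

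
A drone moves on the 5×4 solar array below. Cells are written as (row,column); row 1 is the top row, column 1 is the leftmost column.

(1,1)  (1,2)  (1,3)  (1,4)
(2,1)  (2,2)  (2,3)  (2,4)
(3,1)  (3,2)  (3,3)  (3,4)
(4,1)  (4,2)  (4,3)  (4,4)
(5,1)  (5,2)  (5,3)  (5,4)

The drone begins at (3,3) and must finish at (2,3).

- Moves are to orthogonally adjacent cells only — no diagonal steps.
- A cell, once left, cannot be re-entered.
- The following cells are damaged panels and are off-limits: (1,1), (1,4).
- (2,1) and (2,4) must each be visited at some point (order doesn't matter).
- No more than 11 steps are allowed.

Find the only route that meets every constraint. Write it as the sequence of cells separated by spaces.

(3,3) (3,2) (2,2) (2,1) (3,1) (4,1) (4,2) (4,3) (4,4) (3,4) (2,4) (2,3)

Any route must reach (2,1) and (2,4) and still end at (2,3) within 11 moves, so the order of the required stops is forced.
Route from (3,3): left to (3,2), up to (2,2), left to (2,1), 2× down (reaching (4,1)), 3× right (reaching (4,4)), 2× up (reaching (2,4)), left to (2,3) — 11 moves in all.
Check: all required cells visited; 11 ≤ 11 moves.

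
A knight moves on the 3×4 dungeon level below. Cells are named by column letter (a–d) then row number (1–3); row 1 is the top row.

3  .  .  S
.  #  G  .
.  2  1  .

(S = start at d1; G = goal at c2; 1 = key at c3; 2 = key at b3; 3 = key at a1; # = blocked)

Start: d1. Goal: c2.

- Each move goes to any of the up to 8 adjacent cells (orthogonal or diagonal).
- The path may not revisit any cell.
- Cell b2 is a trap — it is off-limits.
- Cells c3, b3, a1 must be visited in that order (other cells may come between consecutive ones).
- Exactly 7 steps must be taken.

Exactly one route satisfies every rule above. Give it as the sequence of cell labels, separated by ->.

d1 -> d2 -> c3 -> b3 -> a2 -> a1 -> b1 -> c2

The waypoints must appear in the order c3, b3, a1, with no cell reused.
Route from d1: down to d2, down-left to c3, left to b3, up-left to a2, up to a1, right to b1, down-right to c2 — 7 moves in all.
Check: order respected (1 at step 2, 2 at step 3, 3 at step 5); 7 moves as required.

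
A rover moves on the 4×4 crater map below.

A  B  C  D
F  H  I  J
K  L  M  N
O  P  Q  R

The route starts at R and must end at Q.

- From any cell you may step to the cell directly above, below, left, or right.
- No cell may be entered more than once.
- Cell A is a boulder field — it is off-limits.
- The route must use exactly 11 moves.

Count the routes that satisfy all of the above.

Need simple routes of exactly 11 moves from R to Q (Manhattan distance 1, so 5 moves are spent on a detour and 5 undoing it).
Branch systematically from the start, pruning whenever the remaining move budget drops below the Manhattan distance to Q or differs from it in parity. Every completion starts via N: 20 (no valid completion starts via Q).
That gives 20 routes.

20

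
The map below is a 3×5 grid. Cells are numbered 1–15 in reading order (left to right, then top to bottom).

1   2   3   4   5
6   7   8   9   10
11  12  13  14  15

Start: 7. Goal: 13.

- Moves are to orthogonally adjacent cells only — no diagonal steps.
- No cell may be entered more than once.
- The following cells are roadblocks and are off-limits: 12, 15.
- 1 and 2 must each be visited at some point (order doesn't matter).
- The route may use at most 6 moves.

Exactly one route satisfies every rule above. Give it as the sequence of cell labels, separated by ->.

7 -> 6 -> 1 -> 2 -> 3 -> 8 -> 13

The budget equals the shortest possible length, so every move has to be on a shortest route through the required cells.
Route from 7: left 1 to 6, up 1 to 1, right 2 to 3, down 2 to 13 — 6 moves in all.
Check: all required cells visited; 6 ≤ 6 moves.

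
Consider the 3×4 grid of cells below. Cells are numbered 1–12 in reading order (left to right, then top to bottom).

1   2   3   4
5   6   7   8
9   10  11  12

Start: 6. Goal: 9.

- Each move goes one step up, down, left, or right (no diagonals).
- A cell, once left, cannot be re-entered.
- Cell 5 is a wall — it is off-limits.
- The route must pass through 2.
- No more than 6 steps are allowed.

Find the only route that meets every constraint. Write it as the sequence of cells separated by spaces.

The budget equals the shortest possible length, so every move has to be on a shortest route through the required cells.
Route from 6: up to 2, right to 3, 2× down (reaching 11), 2× left (reaching 9) — 6 moves in all.
Check: all required cells visited; 6 ≤ 6 moves.

6 2 3 7 11 10 9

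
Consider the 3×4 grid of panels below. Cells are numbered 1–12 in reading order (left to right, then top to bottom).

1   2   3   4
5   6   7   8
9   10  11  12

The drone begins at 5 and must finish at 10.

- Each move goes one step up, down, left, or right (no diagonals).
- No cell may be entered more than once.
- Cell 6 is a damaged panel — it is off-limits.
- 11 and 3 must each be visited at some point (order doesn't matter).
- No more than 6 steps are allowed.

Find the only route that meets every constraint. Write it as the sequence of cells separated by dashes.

The budget equals the shortest possible length, so every move has to be on a shortest route through the required cells.
Route from 5: up to 1, 2× right (reaching 3), 2× down (reaching 11), left to 10 — 6 moves in all.
Check: all required cells visited; 6 ≤ 6 moves.

5 - 1 - 2 - 3 - 7 - 11 - 10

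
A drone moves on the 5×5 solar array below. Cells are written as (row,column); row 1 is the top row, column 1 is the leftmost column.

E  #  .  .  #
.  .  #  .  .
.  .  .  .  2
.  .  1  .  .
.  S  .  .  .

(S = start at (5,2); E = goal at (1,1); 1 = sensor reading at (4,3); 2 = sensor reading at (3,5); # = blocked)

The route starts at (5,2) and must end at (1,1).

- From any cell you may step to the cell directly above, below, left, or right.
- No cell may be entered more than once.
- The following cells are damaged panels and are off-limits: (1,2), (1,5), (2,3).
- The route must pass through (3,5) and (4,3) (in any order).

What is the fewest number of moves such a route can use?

11

Any route passes through (3,5) and (4,3) in some order between (5,2) and (1,1). Summing Manhattan distances along each leg and taking the cheapest ordering ((5,2) → (4,3) → (3,5) → (1,1)) gives a lower bound of 2 + 3 + 6 = 11 moves.
A route of 11 moves achieves this: (5,2) → (4,2) → (4,3) → (4,4) → (4,5) → (3,5) → (3,4) → (3,3) → (3,2) → (2,2) → (2,1) → (1,1).
Since 11 matches the lower bound, it is optimal.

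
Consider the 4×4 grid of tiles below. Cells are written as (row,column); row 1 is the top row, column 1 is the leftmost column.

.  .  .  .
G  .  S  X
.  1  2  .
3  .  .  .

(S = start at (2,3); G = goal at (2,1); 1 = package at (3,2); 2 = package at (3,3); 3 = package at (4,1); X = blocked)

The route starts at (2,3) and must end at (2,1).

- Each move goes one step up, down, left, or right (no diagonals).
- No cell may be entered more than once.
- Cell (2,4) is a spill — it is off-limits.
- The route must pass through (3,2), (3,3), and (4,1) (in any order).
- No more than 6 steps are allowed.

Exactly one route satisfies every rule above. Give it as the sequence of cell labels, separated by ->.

(2,3) -> (3,3) -> (3,2) -> (4,2) -> (4,1) -> (3,1) -> (2,1)

The 6-move cap with required stops at (3,2), (3,3), (4,1) leaves no slack for detours.
Route from (2,3): down 1 to (3,3), left 1 to (3,2), down 1 to (4,2), left 1 to (4,1), up 2 to (2,1) — 6 moves in all.
Check: all required cells visited; 6 ≤ 6 moves.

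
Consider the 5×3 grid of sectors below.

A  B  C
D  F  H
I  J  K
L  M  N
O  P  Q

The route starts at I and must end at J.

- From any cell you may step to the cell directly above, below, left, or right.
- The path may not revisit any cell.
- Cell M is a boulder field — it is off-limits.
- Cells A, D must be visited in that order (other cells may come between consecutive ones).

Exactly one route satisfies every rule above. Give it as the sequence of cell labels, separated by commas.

I, L, O, P, Q, N, K, H, C, B, A, D, F, J

The waypoints must appear in the order A, D, with no cell reused.
Route from I: down 2 to O, right 2 to Q, up 4 to C, left 2 to A, down 1 to D, right 1 to F, down 1 to J — 13 moves in all.
Check: order respected (A at step 10, D at step 11).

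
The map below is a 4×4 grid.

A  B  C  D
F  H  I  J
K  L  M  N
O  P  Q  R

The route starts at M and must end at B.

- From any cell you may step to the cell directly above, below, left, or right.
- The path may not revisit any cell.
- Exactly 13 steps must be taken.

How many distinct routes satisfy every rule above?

Need simple routes of exactly 13 moves from M to B (Manhattan distance 3, so 5 moves are spent on a detour and 5 undoing it).
Branch systematically from the start, pruning whenever the remaining move budget drops below the Manhattan distance to B or differs from it in parity. Grouping the completions by first move — via I: 10; via Q: 2; via L: 6; via N: 4 — and summing: 10 + 2 + 6 + 4 = 22.
That gives 22 routes.

22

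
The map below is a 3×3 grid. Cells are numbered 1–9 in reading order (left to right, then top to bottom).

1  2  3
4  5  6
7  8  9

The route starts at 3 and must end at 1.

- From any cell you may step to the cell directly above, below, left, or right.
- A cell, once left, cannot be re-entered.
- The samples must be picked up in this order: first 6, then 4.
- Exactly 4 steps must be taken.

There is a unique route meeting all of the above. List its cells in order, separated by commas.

The waypoints must appear in the order 6, 4, with no cell reused.
Route from 3: down 1 to 6, left 2 to 4, up 1 to 1 — 4 moves in all.
Check: order respected (6 at step 1, 4 at step 3); 4 moves as required.

3, 6, 5, 4, 1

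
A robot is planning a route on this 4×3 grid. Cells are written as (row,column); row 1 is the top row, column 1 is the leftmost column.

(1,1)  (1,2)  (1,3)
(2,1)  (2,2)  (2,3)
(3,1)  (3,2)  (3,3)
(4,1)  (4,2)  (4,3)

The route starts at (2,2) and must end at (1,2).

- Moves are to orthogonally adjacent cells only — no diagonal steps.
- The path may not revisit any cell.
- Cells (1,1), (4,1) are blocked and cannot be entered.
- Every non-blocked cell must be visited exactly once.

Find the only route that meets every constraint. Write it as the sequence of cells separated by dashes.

(2,2) - (2,1) - (3,1) - (3,2) - (4,2) - (4,3) - (3,3) - (2,3) - (1,3) - (1,2)

Need to visit all 10 open cells exactly once, starting at (2,2) and ending at (1,2).
Route from (2,2): left 1 to (2,1), down 1 to (3,1), right 1 to (3,2), down 1 to (4,2), right 1 to (4,3), up 3 to (1,3), left 1 to (1,2) — 9 moves in all.
Check: all 10 open cells covered.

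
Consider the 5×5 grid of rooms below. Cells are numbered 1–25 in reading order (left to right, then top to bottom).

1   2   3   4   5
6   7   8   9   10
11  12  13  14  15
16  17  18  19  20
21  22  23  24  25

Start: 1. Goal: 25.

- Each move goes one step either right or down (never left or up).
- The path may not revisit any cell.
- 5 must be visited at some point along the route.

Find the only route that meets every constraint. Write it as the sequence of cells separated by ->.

Moves only go right or down, so the column and row indices never decrease.
Route from 1: 4× right (reaching 5), 4× down (reaching 25) — 8 moves in all.
Check: all required cells visited.

1 -> 2 -> 3 -> 4 -> 5 -> 10 -> 15 -> 20 -> 25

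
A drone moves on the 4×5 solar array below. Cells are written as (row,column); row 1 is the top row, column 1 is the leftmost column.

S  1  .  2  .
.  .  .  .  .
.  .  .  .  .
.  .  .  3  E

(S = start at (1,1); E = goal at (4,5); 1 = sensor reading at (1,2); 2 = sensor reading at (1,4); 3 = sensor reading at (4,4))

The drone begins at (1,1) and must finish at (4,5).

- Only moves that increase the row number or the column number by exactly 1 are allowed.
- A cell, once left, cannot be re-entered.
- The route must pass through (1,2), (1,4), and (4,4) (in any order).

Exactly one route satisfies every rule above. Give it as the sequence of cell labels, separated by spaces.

(1,1) (1,2) (1,3) (1,4) (2,4) (3,4) (4,4) (4,5)

Moves only go right or down, so the column and row indices never decrease.
Route from (1,1): right 3 to (1,4), down 3 to (4,4), right 1 to (4,5) — 7 moves in all.
Check: all required cells visited.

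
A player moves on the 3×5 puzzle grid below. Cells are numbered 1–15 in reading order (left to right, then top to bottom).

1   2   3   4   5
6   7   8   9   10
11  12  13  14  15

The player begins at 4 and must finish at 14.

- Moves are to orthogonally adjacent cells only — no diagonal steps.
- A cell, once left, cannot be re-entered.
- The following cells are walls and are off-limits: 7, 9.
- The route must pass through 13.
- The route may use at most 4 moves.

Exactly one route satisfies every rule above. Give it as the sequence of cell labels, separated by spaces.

The 4-move cap with required stops at 13 leaves no slack for detours.
Route from 4: left 1 to 3, down 2 to 13, right 1 to 14 — 4 moves in all.
Check: all required cells visited; 4 ≤ 4 moves.

4 3 8 13 14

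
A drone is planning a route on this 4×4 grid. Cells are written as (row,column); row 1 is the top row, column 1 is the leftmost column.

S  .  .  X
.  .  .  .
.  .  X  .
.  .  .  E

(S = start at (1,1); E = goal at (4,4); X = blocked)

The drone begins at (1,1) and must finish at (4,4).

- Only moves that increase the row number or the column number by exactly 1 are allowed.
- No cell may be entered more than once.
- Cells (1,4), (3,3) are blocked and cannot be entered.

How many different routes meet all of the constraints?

7

A right/down-only route from (1,1) to (4,4) makes exactly 3 down-moves and 3 right-moves in some order.
With no other constraints that would be C(6,3) = 20 routes.
Subtract routes through each blocked cell (inclusion–exclusion for overlaps): − through (1,4): 1 − through (3,3): 12 → 7.
That gives 7 routes.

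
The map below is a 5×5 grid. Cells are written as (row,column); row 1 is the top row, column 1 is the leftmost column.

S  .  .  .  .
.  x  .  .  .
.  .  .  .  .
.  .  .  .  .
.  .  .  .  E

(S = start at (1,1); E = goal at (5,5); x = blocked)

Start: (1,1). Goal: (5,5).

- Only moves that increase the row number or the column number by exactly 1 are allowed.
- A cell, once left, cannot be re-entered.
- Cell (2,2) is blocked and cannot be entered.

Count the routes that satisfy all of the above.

A right/down-only route from (1,1) to (5,5) makes exactly 4 down-moves and 4 right-moves in some order.
With no other constraints that would be C(8,4) = 70 routes.
Subtract routes through each blocked cell (inclusion–exclusion for overlaps): − through (2,2): 40 → 30.
That gives 30 routes.

30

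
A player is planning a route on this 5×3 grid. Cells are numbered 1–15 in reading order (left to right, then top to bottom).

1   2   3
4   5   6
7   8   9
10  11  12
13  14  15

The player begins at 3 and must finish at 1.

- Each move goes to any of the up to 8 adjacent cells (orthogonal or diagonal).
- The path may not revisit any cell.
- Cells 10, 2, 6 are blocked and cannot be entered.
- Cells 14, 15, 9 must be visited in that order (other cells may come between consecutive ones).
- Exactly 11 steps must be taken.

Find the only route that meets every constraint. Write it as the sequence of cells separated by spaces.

The waypoints must appear in the order 14, 15, 9, with no cell reused.
Route from 3: 2× down-left (reaching 7), down-right to 11, down-left to 13, 2× right (reaching 15), 2× up (reaching 9), left to 8, up-left to 4, up to 1 — 11 moves in all.
Check: order respected (14 at step 5, 15 at step 6, 9 at step 8); 11 moves as required.

3 5 7 11 13 14 15 12 9 8 4 1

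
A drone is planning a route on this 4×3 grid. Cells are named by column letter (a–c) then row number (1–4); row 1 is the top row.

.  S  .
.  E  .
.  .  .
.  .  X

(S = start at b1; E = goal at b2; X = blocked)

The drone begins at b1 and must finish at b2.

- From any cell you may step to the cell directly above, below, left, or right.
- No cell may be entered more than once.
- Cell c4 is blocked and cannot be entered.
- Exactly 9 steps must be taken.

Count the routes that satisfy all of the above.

Need simple routes of exactly 9 moves from b1 to b2 (Manhattan distance 1, so 4 moves are spent on a detour and 4 undoing it).
Enumerating: b1 a1 a2 a3 a4 b4 b3 c3 c2 b2 | b1 c1 c2 c3 b3 b4 a4 a3 a2 b2.
That gives 2 routes.

2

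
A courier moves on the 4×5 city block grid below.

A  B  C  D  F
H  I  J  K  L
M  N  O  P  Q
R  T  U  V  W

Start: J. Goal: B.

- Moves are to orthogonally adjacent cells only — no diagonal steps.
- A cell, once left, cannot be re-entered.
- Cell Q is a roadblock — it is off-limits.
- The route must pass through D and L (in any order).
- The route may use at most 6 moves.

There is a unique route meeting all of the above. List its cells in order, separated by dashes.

J - K - L - F - D - C - B

The 6-move cap with required stops at D, L leaves no slack for detours.
Route from J: 2× right (reaching L), up to F, 3× left (reaching B) — 6 moves in all.
Check: all required cells visited; 6 ≤ 6 moves.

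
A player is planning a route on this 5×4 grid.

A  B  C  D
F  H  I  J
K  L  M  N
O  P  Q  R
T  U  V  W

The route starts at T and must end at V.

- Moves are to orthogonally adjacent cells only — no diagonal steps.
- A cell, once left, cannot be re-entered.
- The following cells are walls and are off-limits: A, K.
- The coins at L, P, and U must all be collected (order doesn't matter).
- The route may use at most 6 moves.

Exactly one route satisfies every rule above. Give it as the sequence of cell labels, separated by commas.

T, U, P, L, M, Q, V

The budget equals the shortest possible length, so every move has to be on a shortest route through the required cells.
Route from T: right to U, 2× up (reaching L), right to M, 2× down (reaching V) — 6 moves in all.
Check: all required cells visited; 6 ≤ 6 moves.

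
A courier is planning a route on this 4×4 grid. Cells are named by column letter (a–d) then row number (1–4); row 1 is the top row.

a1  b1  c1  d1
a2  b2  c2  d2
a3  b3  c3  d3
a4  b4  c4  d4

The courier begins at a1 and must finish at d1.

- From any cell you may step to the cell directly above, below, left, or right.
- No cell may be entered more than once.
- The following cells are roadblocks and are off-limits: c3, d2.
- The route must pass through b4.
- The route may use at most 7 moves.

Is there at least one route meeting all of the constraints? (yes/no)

Even ignoring the no-revisit rule, getting from a1 to d1 via b4 needs at least 4 + 5 = 9 moves (Manhattan distance per leg), which exceeds the 7-move limit.

no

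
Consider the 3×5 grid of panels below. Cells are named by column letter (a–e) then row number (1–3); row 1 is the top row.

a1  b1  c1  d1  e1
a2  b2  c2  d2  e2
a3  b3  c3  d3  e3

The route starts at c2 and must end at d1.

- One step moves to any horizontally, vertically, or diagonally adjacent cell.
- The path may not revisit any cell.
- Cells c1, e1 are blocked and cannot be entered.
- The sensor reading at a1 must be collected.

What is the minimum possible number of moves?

6

Any route passes through a1 somewhere between c2 and d1. Summing Chebyshev distances along the two legs (c2 → a1 → d1) gives a lower bound of 2 + 3 = 5 moves.
The shortest route satisfying every rule uses 6 moves: c2 → b1 → a1 → b2 → c3 → d2 → d1.
The bound of 5 isn't tight here; checking systematically, no route of length 5 through 5 satisfies every constraint, so 6 is the minimum.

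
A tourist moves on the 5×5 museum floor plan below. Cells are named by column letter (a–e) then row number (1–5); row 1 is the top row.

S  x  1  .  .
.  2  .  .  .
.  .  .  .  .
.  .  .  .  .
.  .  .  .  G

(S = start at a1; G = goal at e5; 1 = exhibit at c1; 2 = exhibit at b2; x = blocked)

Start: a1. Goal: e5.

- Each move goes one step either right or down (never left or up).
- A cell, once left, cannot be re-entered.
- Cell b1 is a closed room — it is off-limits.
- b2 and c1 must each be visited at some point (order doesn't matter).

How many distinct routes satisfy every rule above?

A right/down-only route from a1 to e5 makes exactly 4 down-moves and 4 right-moves in some order.
With no other constraints that would be C(8,4) = 70 routes.
b2 is below but to the left of c1: going c1 → b2 would need a leftward move and b2 → c1 an upward move, so no right/down-only route can visit both required cells.
No route satisfies every constraint, so the count is 0.

0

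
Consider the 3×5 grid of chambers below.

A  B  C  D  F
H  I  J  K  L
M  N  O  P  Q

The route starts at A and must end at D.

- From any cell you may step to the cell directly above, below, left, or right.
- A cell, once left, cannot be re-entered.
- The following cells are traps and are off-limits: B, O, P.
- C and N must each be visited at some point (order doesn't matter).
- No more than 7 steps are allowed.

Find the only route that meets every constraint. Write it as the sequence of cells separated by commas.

Any route must reach C and N and still end at D within 7 moves, so the order of the required stops is forced.
Route from A: 2× down (reaching M), right to N, up to I, right to J, up to C, right to D — 7 moves in all.
Check: all required cells visited; 7 ≤ 7 moves.

A, H, M, N, I, J, C, D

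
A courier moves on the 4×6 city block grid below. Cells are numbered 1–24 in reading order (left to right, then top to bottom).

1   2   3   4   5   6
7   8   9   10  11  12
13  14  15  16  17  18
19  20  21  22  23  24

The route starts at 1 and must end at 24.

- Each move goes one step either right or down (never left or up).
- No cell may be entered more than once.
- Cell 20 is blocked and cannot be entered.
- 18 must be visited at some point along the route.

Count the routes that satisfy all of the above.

A right/down-only route from 1 to 24 makes exactly 3 down-moves and 5 right-moves in some order.
With no other constraints that would be C(8,3) = 56 routes.
Split at 18 and multiply the segment counts (each segment already excludes blocked cells): 1→18: 21; 18→24: 1; product = 21.
That gives 21 routes.

21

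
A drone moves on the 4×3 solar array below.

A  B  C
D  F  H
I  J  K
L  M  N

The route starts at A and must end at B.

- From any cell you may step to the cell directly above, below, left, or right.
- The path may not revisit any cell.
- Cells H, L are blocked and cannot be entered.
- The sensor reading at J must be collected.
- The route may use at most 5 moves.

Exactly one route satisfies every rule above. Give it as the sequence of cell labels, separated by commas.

The budget equals the shortest possible length, so every move has to be on a shortest route through the required cells.
Route from A: down 2 to I, right 1 to J, up 2 to B — 5 moves in all.
Check: all required cells visited; 5 ≤ 5 moves.

A, D, I, J, F, B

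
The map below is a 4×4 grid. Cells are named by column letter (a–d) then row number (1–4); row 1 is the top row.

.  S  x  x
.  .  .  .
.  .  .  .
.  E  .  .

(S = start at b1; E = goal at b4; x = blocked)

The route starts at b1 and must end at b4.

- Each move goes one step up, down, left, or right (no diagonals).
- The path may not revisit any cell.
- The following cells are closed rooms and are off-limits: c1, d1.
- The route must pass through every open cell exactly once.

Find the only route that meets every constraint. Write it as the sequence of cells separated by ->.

b1 -> a1 -> a2 -> b2 -> c2 -> d2 -> d3 -> d4 -> c4 -> c3 -> b3 -> a3 -> a4 -> b4

Need to visit all 14 open cells exactly once, starting at b1 and ending at b4.
Route from b1: left to a1, down to a2, 3× right (reaching d2), 2× down (reaching d4), left to c4, up to c3, 2× left (reaching a3), down to a4, right to b4 — 13 moves in all.
Check: all 14 open cells covered.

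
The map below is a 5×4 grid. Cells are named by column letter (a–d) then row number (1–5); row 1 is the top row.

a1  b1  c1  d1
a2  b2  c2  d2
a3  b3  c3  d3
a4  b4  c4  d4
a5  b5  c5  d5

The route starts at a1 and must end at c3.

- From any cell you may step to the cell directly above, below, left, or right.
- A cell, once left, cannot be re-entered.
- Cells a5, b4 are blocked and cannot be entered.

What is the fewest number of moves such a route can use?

4

The Manhattan distance from a1 to c3 is |1−3| + |1−3| = 4, so at least 4 moves are needed.
A route of 4 moves achieves this: a1 → a2 → a3 → b3 → c3.
Since 4 matches the lower bound, it is optimal.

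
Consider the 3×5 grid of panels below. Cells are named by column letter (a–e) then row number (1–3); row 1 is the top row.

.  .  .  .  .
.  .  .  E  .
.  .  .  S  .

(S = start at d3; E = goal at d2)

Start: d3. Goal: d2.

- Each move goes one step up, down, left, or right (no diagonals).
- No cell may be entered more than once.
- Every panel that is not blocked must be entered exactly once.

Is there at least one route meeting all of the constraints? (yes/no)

Colour the cells like a checkerboard: each orthogonal step flips colour, so a Hamiltonian route alternates colours. Here there are 8 cells of one colour and 7 of the other, with start on the opposite colour to the goal — the counts and endpoints can't be arranged into an alternating sequence of length 15, so no Hamiltonian route exists.

no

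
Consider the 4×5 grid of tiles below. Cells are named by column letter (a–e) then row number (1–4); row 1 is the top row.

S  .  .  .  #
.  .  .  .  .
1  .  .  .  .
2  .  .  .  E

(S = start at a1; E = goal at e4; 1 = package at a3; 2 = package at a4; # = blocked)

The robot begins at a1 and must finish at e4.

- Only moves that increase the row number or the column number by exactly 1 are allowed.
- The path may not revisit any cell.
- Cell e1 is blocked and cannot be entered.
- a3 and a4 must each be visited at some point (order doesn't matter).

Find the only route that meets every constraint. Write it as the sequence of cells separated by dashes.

a1 - a2 - a3 - a4 - b4 - c4 - d4 - e4

Moves only go right or down, so the column and row indices never decrease.
Route from a1: down 3 to a4, right 4 to e4 — 7 moves in all.
Check: all required cells visited.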